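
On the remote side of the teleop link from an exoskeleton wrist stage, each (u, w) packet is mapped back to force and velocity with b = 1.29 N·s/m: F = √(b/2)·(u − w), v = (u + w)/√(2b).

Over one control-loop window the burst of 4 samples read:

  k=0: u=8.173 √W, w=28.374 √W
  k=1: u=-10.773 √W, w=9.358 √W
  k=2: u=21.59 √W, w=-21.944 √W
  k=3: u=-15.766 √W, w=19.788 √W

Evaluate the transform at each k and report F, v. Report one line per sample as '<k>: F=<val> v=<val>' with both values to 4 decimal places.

0: F=-16.2238 v=22.7532
1: F=-16.1676 v=-0.8809
2: F=34.9630 v=-0.2204
3: F=-28.5541 v=2.5040

k=0: u−w=-20.2010, u+w=36.5470; √(b/2)=0.8031, √(2b)=1.6062; F=0.8031×(-20.201)=-16.2238, v=36.5470/1.6062=22.7532
k=1: u−w=-20.1310, u+w=-1.4150; √(b/2)=0.8031, √(2b)=1.6062; F=0.8031×(-20.131)=-16.1676, v=-1.4150/1.6062=-0.8809
k=2: u−w=43.5340, u+w=-0.3540; √(b/2)=0.8031, √(2b)=1.6062; F=0.8031×43.534=34.9630, v=-0.3540/1.6062=-0.2204
k=3: u−w=-35.5540, u+w=4.0220; √(b/2)=0.8031, √(2b)=1.6062; F=0.8031×(-35.554)=-28.5541, v=4.0220/1.6062=2.5040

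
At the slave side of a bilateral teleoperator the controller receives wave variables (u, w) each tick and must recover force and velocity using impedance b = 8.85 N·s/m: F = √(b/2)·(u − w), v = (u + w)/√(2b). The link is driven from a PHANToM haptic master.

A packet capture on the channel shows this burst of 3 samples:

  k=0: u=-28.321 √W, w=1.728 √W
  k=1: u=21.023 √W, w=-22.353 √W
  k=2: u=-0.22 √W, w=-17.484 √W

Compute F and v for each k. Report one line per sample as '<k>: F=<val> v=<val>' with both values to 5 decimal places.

0: F=-63.21013 v=-6.32093
1: F=91.24438 v=-0.31613
2: F=36.31600 v=-4.20809

k=0: u−w=-30.04900, u+w=-26.59300; √(b/2)=2.10357, √(2b)=4.20714; F=2.10357×(-30.049)=-63.21013, v=-26.59300/4.20714=-6.32093
k=1: u−w=43.37600, u+w=-1.33000; √(b/2)=2.10357, √(2b)=4.20714; F=2.10357×43.376=91.24438, v=-1.33000/4.20714=-0.31613
k=2: u−w=17.26400, u+w=-17.70400; √(b/2)=2.10357, √(2b)=4.20714; F=2.10357×17.264=36.31600, v=-17.70400/4.20714=-4.20809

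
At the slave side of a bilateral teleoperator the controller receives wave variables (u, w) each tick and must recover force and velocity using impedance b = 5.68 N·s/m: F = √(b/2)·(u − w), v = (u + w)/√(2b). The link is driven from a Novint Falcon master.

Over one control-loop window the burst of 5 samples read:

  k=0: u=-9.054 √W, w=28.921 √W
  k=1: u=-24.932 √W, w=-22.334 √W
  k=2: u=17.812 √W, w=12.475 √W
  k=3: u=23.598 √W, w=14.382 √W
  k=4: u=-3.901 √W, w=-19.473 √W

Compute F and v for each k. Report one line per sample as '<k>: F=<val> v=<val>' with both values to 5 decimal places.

0: F=-63.99661 v=5.89445
1: F=-4.37823 v=-14.02361
2: F=8.99407 v=8.98601
3: F=15.53108 v=11.26849
4: F=26.24240 v=-6.93496

k=0: u−w=-37.97500, u+w=19.86700; √(b/2)=1.68523, √(2b)=3.37046; F=1.68523×(-37.975)=-63.99661, v=19.86700/3.37046=5.89445
k=1: u−w=-2.59800, u+w=-47.26600; √(b/2)=1.68523, √(2b)=3.37046; F=1.68523×(-2.598)=-4.37823, v=-47.26600/3.37046=-14.02361
k=2: u−w=5.33700, u+w=30.28700; √(b/2)=1.68523, √(2b)=3.37046; F=1.68523×5.337=8.99407, v=30.28700/3.37046=8.98601
k=3: u−w=9.21600, u+w=37.98000; √(b/2)=1.68523, √(2b)=3.37046; F=1.68523×9.216=15.53108, v=37.98000/3.37046=11.26849
k=4: u−w=15.57200, u+w=-23.37400; √(b/2)=1.68523, √(2b)=3.37046; F=1.68523×15.572=26.24240, v=-23.37400/3.37046=-6.93496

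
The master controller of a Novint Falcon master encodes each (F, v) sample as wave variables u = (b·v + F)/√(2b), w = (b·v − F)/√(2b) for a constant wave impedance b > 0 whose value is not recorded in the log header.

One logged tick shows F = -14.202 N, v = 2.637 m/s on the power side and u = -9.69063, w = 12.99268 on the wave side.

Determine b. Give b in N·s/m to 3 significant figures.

b = 0.784 N·s/m

u + w = 3.30205;  u + w = √(2b)·v, so √(2b) = 3.30205/2.637 = 1.25220.
b = (√(2b))²/2 = 1.56800/2 = 0.78400.
(Check via u − w = 2F/√(2b): u − w = -22.68331, 2F/√(2b) = -22.68329.)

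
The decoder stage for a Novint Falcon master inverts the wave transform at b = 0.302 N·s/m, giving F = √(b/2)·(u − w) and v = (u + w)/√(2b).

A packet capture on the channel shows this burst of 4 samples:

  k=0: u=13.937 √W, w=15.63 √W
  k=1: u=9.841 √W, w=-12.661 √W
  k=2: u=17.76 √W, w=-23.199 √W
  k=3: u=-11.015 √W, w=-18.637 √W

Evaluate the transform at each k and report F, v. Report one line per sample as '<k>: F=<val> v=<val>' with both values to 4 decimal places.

0: F=-0.6579 v=38.0442
1: F=8.7440 v=-3.6285
2: F=15.9161 v=-6.9984
3: F=2.9618 v=-38.1536

k=0: u−w=-1.6930, u+w=29.5670; √(b/2)=0.3886, √(2b)=0.7772; F=0.3886×(-1.693)=-0.6579, v=29.5670/0.7772=38.0442
k=1: u−w=22.5020, u+w=-2.8200; √(b/2)=0.3886, √(2b)=0.7772; F=0.3886×22.502=8.7440, v=-2.8200/0.7772=-3.6285
k=2: u−w=40.9590, u+w=-5.4390; √(b/2)=0.3886, √(2b)=0.7772; F=0.3886×40.959=15.9161, v=-5.4390/0.7772=-6.9984
k=3: u−w=7.6220, u+w=-29.6520; √(b/2)=0.3886, √(2b)=0.7772; F=0.3886×7.622=2.9618, v=-29.6520/0.7772=-38.1536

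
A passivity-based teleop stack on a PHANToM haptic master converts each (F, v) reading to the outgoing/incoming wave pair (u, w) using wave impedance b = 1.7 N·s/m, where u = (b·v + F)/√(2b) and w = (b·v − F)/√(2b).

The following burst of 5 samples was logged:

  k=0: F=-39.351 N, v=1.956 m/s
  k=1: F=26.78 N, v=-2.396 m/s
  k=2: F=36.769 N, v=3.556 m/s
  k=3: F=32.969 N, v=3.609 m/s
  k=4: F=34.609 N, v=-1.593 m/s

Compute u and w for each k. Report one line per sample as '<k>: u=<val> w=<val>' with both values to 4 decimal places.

k=0: b·v=1.7×1.956=3.3252; √(2b)=1.8439; u=(3.3252+(-39.351))/1.8439=-19.5377, w=(3.3252−(-39.351))/1.8439=23.1444
k=1: b·v=1.7×(-2.396)=-4.0732; √(2b)=1.8439; u=(-4.0732+26.78)/1.8439=12.3145, w=(-4.0732−26.78)/1.8439=-16.7325
k=2: b·v=1.7×3.556=6.0452; √(2b)=1.8439; u=(6.0452+36.769)/1.8439=23.2193, w=(6.0452−36.769)/1.8439=-16.6623
k=3: b·v=1.7×3.609=6.1353; √(2b)=1.8439; u=(6.1353+32.969)/1.8439=21.2073, w=(6.1353−32.969)/1.8439=-14.5526
k=4: b·v=1.7×(-1.593)=-2.7081; √(2b)=1.8439; u=(-2.7081+34.609)/1.8439=17.3007, w=(-2.7081−34.609)/1.8439=-20.2380

0: u=-19.5377 w=23.1444
1: u=12.3145 w=-16.7325
2: u=23.2193 w=-16.6623
3: u=21.2073 w=-14.5526
4: u=17.3007 w=-20.2380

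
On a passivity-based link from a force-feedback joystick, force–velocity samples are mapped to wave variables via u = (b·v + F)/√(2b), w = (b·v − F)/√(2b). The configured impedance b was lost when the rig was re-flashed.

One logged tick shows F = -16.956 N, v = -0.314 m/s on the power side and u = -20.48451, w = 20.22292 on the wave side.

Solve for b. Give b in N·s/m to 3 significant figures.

b = 0.347 N·s/m

u + w = -0.2616;  u + w = √(2b)·v, so √(2b) = -0.2616/(-0.314) = 0.8331.
b = (√(2b))²/2 = 0.6940/2 = 0.3470.
(Check via u − w = 2F/√(2b): u − w = -40.7074, 2F/√(2b) = -40.7063.)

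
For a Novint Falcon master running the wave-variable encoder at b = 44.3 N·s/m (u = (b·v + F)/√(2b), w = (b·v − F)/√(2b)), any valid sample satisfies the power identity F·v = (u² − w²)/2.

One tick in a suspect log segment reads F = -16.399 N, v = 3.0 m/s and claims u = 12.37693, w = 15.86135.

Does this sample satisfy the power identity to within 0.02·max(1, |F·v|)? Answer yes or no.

yes

F·v = (-16.399)×3.0 = -49.1970 W.
(u² − w²)/2 = (153.1884 − 251.5824)/2 = -49.1970 W.
|Δ| = 0.0000;  2% of max(1, |F·v|) = 0.9839.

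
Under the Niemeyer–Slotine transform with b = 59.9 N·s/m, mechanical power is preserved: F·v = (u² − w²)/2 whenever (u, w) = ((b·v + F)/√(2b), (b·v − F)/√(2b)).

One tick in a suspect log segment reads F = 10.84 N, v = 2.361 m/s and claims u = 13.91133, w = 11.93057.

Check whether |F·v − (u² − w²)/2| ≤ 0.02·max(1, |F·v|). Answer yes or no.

yes

F·v = 10.84×2.361 = 25.59324 W.
(u² − w²)/2 = (193.52510 − 142.33850)/2 = 25.59330 W.
|Δ| = 0.00006;  2% of max(1, |F·v|) = 0.51186.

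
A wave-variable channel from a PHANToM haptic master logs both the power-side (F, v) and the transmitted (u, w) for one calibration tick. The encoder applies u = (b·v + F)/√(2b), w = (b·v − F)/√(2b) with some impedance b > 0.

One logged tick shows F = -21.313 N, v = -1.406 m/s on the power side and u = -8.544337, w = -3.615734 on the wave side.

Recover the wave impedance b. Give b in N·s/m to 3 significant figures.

u + w = -12.160071;  u + w = √(2b)·v, so √(2b) = -12.160071/(-1.406) = 8.648699.
b = (√(2b))²/2 = 74.799997/2 = 37.399998.
(Check via u − w = 2F/√(2b): u − w = -4.928603, 2F/√(2b) = -4.928602.)

b = 37.4 N·s/m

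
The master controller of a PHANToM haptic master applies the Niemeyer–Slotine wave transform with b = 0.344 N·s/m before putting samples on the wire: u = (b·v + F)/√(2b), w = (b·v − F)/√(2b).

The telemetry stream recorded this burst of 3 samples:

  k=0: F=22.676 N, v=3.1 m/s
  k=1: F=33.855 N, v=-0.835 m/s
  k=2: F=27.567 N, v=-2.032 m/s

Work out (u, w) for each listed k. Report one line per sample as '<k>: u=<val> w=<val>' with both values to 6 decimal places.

k=0: b·v=0.344×3.1=1.066400; √(2b)=0.829458; u=(1.066400+22.676)/0.829458=28.624005, w=(1.066400−22.676)/0.829458=-26.052686
k=1: b·v=0.344×(-0.835)=-0.287240; √(2b)=0.829458; u=(-0.287240+33.855)/0.829458=40.469528, w=(-0.287240−33.855)/0.829458=-41.162125
k=2: b·v=0.344×(-2.032)=-0.699008; √(2b)=0.829458; u=(-0.699008+27.567)/0.829458=32.392241, w=(-0.699008−27.567)/0.829458=-34.077699

0: u=28.624005 w=-26.052686
1: u=40.469528 w=-41.162125
2: u=32.392241 w=-34.077699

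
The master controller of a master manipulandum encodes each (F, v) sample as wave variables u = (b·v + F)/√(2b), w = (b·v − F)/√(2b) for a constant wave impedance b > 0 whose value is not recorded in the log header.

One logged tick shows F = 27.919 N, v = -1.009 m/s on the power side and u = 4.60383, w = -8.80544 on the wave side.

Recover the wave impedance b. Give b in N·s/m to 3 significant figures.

u + w = -4.20161;  u + w = √(2b)·v, so √(2b) = -4.20161/(-1.009) = 4.16413.
b = (√(2b))²/2 = 17.34000/2 = 8.67000.
(Check via u − w = 2F/√(2b): u − w = 13.40927, 2F/√(2b) = 13.40927.)

b = 8.67 N·s/m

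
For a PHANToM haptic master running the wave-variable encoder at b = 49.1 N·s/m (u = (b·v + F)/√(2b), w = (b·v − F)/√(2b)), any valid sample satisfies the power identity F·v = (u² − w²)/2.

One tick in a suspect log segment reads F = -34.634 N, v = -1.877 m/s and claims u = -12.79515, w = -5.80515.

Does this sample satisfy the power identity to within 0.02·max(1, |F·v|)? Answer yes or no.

F·v = (-34.634)×(-1.877) = 65.0080 W.
(u² − w²)/2 = (163.7159 − 33.6998)/2 = 65.0080 W.
|Δ| = 0.0000;  2% of max(1, |F·v|) = 1.3002.

yes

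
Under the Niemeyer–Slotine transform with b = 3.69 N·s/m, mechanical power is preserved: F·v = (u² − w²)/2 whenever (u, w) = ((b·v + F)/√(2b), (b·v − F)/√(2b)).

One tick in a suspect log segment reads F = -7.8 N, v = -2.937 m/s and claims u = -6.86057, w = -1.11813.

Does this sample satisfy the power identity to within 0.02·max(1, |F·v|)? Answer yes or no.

yes

F·v = (-7.8)×(-2.937) = 22.9086 W.
(u² − w²)/2 = (47.0674 − 1.2502)/2 = 22.9086 W.
|Δ| = 0.0000;  2% of max(1, |F·v|) = 0.4582.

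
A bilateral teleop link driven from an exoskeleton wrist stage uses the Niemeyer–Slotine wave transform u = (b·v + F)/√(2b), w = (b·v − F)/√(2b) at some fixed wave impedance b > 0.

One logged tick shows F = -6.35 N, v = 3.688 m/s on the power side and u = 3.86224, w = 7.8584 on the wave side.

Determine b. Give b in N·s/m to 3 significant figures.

b = 5.05 N·s/m

u + w = 11.7206;  u + w = √(2b)·v, so √(2b) = 11.7206/3.688 = 3.1780.
b = (√(2b))²/2 = 10.1000/2 = 5.0500.
(Check via u − w = 2F/√(2b): u − w = -3.9962, 2F/√(2b) = -3.9962.)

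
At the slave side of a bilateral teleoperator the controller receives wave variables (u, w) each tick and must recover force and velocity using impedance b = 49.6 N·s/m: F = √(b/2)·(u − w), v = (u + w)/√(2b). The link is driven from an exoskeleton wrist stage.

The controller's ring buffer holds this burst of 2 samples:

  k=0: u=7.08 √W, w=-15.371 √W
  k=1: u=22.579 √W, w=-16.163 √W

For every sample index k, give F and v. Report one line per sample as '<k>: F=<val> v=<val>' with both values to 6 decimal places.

k=0: u−w=22.451000, u+w=-8.291000; √(b/2)=4.979960, √(2b)=9.959920; F=4.979960×22.451=111.805078, v=-8.291000/9.959920=-0.832436
k=1: u−w=38.742000, u+w=6.416000; √(b/2)=4.979960, √(2b)=9.959920; F=4.979960×38.742=192.933604, v=6.416000/9.959920=0.644182

0: F=111.805078 v=-0.832436
1: F=192.933604 v=0.644182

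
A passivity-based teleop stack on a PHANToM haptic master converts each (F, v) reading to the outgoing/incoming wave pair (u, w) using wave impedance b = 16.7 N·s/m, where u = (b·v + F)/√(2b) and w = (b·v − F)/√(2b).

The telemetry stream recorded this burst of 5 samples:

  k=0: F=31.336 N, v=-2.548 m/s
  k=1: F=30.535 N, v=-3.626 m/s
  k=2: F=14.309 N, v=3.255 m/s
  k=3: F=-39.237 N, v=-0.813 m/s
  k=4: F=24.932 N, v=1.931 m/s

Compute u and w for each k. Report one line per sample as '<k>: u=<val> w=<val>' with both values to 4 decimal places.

k=0: b·v=16.7×(-2.548)=-42.5516; √(2b)=5.7793; u=(-42.5516+31.336)/5.7793=-1.9407, w=(-42.5516−31.336)/5.7793=-12.7849
k=1: b·v=16.7×(-3.626)=-60.5542; √(2b)=5.7793; u=(-60.5542+30.535)/5.7793=-5.1943, w=(-60.5542−30.535)/5.7793=-15.7614
k=2: b·v=16.7×3.255=54.3585; √(2b)=5.7793; u=(54.3585+14.309)/5.7793=11.8817, w=(54.3585−14.309)/5.7793=6.9299
k=3: b·v=16.7×(-0.813)=-13.5771; √(2b)=5.7793; u=(-13.5771+(-39.237))/5.7793=-9.1385, w=(-13.5771−(-39.237))/5.7793=4.4400
k=4: b·v=16.7×1.931=32.2477; √(2b)=5.7793; u=(32.2477+24.932)/5.7793=9.8939, w=(32.2477−24.932)/5.7793=1.2659

0: u=-1.9407 w=-12.7849
1: u=-5.1943 w=-15.7614
2: u=11.8817 w=6.9299
3: u=-9.1385 w=4.4400
4: u=9.8939 w=1.2659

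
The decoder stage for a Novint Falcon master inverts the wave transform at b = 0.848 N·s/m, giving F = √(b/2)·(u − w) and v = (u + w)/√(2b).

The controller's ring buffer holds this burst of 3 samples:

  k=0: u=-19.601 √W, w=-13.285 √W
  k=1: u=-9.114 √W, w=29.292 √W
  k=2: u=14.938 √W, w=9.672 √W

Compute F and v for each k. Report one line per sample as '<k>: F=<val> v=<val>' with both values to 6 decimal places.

0: F=-4.112681 v=-25.252137
1: F=-25.008175 v=15.494059
2: F=3.428971 v=18.897254

k=0: u−w=-6.316000, u+w=-32.886000; √(b/2)=0.651153, √(2b)=1.302306; F=0.651153×(-6.316)=-4.112681, v=-32.886000/1.302306=-25.252137
k=1: u−w=-38.406000, u+w=20.178000; √(b/2)=0.651153, √(2b)=1.302306; F=0.651153×(-38.406)=-25.008175, v=20.178000/1.302306=15.494059
k=2: u−w=5.266000, u+w=24.610000; √(b/2)=0.651153, √(2b)=1.302306; F=0.651153×5.266=3.428971, v=24.610000/1.302306=18.897254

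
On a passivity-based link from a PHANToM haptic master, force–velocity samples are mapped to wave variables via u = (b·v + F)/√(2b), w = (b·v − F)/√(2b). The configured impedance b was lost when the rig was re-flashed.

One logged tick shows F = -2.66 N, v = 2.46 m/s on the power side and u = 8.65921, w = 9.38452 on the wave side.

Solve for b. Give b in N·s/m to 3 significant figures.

b = 26.9 N·s/m

u + w = 18.04373;  u + w = √(2b)·v, so √(2b) = 18.04373/2.46 = 7.33485.
b = (√(2b))²/2 = 53.80002/2 = 26.90001.
(Check via u − w = 2F/√(2b): u − w = -0.72531, 2F/√(2b) = -0.72530.)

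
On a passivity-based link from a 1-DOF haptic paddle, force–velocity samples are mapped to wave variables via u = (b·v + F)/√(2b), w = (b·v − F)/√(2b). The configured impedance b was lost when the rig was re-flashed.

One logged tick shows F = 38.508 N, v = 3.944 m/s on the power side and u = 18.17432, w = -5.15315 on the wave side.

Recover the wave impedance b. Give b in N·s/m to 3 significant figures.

u + w = 13.02117;  u + w = √(2b)·v, so √(2b) = 13.02117/3.944 = 3.30151.
b = (√(2b))²/2 = 10.89999/2 = 5.45000.
(Check via u − w = 2F/√(2b): u − w = 23.32747, 2F/√(2b) = 23.32748.)

b = 5.45 N·s/m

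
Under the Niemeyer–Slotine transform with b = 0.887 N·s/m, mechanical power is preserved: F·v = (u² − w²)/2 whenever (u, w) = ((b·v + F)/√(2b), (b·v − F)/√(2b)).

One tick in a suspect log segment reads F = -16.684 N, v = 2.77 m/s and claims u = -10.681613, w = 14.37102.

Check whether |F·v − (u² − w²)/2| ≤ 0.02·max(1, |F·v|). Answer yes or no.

F·v = (-16.684)×2.77 = -46.214680 W.
(u² − w²)/2 = (114.096856 − 206.526216)/2 = -46.214680 W.
|Δ| = 0.000000;  2% of max(1, |F·v|) = 0.924294.

yes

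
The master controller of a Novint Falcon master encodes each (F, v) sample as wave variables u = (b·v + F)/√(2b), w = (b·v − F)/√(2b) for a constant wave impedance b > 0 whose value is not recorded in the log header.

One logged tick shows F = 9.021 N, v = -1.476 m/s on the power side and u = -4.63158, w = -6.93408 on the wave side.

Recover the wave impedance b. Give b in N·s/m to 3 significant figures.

u + w = -11.56566;  u + w = √(2b)·v, so √(2b) = -11.56566/(-1.476) = 7.83581.
b = (√(2b))²/2 = 61.39997/2 = 30.69998.
(Check via u − w = 2F/√(2b): u − w = 2.30250, 2F/√(2b) = 2.30251.)

b = 30.7 N·s/m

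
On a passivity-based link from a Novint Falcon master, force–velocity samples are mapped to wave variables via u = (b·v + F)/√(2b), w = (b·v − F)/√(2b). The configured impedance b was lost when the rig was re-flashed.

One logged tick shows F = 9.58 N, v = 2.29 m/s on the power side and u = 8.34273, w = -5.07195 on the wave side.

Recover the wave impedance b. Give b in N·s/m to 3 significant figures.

b = 1.02 N·s/m

u + w = 3.2708;  u + w = √(2b)·v, so √(2b) = 3.2708/2.29 = 1.4283.
b = (√(2b))²/2 = 2.0400/2 = 1.0200.
(Check via u − w = 2F/√(2b): u − w = 13.4147, 2F/√(2b) = 13.4147.)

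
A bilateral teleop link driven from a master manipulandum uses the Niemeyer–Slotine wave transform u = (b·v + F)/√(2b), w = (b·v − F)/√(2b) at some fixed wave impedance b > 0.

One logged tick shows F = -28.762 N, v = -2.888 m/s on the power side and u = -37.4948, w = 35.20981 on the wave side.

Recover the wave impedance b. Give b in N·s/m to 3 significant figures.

u + w = -2.28499;  u + w = √(2b)·v, so √(2b) = -2.28499/(-2.888) = 0.79120.
b = (√(2b))²/2 = 0.62600/2 = 0.31300.
(Check via u − w = 2F/√(2b): u − w = -72.70461, 2F/√(2b) = -72.70461.)

b = 0.313 N·s/m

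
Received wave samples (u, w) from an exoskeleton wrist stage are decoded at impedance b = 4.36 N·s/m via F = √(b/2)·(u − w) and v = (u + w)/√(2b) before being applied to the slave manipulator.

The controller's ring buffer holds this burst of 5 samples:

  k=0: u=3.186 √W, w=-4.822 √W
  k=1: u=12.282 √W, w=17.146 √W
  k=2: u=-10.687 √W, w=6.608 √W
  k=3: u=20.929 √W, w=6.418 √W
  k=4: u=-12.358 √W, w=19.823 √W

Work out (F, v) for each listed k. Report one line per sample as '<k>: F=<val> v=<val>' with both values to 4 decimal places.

k=0: u−w=8.0080, u+w=-1.6360; √(b/2)=1.4765, √(2b)=2.9530; F=1.4765×8.008=11.8237, v=-1.6360/2.9530=-0.5540
k=1: u−w=-4.8640, u+w=29.4280; √(b/2)=1.4765, √(2b)=2.9530; F=1.4765×(-4.864)=-7.1816, v=29.4280/2.9530=9.9656
k=2: u−w=-17.2950, u+w=-4.0790; √(b/2)=1.4765, √(2b)=2.9530; F=1.4765×(-17.295)=-25.5358, v=-4.0790/2.9530=-1.3813
k=3: u−w=14.5110, u+w=27.3470; √(b/2)=1.4765, √(2b)=2.9530; F=1.4765×14.511=21.4252, v=27.3470/2.9530=9.2609
k=4: u−w=-32.1810, u+w=7.4650; √(b/2)=1.4765, √(2b)=2.9530; F=1.4765×(-32.181)=-47.5147, v=7.4650/2.9530=2.5280

0: F=11.8237 v=-0.5540
1: F=-7.1816 v=9.9656
2: F=-25.5358 v=-1.3813
3: F=21.4252 v=9.2609
4: F=-47.5147 v=2.5280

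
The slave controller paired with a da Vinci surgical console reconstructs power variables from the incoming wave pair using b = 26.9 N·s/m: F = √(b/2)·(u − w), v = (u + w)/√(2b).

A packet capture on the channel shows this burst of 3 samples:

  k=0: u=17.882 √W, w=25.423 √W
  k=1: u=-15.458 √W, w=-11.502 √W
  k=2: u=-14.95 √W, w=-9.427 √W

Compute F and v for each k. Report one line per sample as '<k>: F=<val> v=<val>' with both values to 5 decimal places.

k=0: u−w=-7.54100, u+w=43.30500; √(b/2)=3.66742, √(2b)=7.33485; F=3.66742×(-7.541)=-27.65605, v=43.30500/7.33485=5.90401
k=1: u−w=-3.95600, u+w=-26.96000; √(b/2)=3.66742, √(2b)=7.33485; F=3.66742×(-3.956)=-14.50833, v=-26.96000/7.33485=-3.67560
k=2: u−w=-5.52300, u+w=-24.37700; √(b/2)=3.66742, √(2b)=7.33485; F=3.66742×(-5.523)=-20.25518, v=-24.37700/7.33485=-3.32345

0: F=-27.65605 v=5.90401
1: F=-14.50833 v=-3.67560
2: F=-20.25518 v=-3.32345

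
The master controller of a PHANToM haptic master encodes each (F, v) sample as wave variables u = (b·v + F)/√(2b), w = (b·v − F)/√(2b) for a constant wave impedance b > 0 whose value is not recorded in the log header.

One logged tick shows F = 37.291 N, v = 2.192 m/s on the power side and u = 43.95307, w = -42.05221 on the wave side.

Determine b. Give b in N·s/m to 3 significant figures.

b = 0.376 N·s/m

u + w = 1.90086;  u + w = √(2b)·v, so √(2b) = 1.90086/2.192 = 0.86718.
b = (√(2b))²/2 = 0.75200/2 = 0.37600.
(Check via u − w = 2F/√(2b): u − w = 86.00528, 2F/√(2b) = 86.00515.)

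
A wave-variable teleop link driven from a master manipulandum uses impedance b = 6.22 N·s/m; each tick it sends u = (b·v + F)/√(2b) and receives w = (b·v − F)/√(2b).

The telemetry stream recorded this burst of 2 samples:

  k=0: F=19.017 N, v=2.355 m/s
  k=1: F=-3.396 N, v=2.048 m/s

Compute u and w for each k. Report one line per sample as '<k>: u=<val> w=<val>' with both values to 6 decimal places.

0: u=9.544863 w=-1.238688
1: u=2.648840 w=4.574535

k=0: b·v=6.22×2.355=14.648100; √(2b)=3.527038; u=(14.648100+19.017)/3.527038=9.544863, w=(14.648100−19.017)/3.527038=-1.238688
k=1: b·v=6.22×2.048=12.738560; √(2b)=3.527038; u=(12.738560+(-3.396))/3.527038=2.648840, w=(12.738560−(-3.396))/3.527038=4.574535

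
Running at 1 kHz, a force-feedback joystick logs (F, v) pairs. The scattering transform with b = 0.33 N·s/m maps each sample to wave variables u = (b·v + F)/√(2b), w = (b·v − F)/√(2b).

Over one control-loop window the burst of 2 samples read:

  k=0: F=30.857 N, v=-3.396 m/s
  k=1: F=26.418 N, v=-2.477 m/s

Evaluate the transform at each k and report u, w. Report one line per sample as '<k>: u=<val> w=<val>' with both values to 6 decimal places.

0: u=36.602880 w=-39.361803
1: u=31.512148 w=-33.524472

k=0: b·v=0.33×(-3.396)=-1.120680; √(2b)=0.812404; u=(-1.120680+30.857)/0.812404=36.602880, w=(-1.120680−30.857)/0.812404=-39.361803
k=1: b·v=0.33×(-2.477)=-0.817410; √(2b)=0.812404; u=(-0.817410+26.418)/0.812404=31.512148, w=(-0.817410−26.418)/0.812404=-33.524472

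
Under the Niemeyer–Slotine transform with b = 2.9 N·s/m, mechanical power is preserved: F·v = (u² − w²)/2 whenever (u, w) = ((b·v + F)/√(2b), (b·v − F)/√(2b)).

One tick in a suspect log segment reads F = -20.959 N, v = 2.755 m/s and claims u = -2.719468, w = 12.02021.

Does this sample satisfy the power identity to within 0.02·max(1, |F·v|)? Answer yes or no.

no

F·v = (-20.959)×2.755 = -57.742045 W.
(u² − w²)/2 = (7.395506 − 144.485448)/2 = -68.544971 W.
|Δ| = 10.802926;  2% of max(1, |F·v|) = 1.154841.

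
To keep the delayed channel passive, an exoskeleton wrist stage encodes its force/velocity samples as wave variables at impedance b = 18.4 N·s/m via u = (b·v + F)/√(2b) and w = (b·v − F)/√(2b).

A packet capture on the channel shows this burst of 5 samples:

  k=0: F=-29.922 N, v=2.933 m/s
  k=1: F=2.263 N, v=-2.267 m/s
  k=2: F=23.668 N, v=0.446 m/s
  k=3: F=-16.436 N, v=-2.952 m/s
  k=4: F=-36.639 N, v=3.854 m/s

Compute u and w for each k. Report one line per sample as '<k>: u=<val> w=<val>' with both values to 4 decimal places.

0: u=3.9637 w=13.8287
1: u=-6.5031 w=-7.2492
2: u=5.2543 w=-2.5488
3: u=-11.6633 w=-6.2445
4: u=5.6500 w=17.7295

k=0: b·v=18.4×2.933=53.9672; √(2b)=6.0663; u=(53.9672+(-29.922))/6.0663=3.9637, w=(53.9672−(-29.922))/6.0663=13.8287
k=1: b·v=18.4×(-2.267)=-41.7128; √(2b)=6.0663; u=(-41.7128+2.263)/6.0663=-6.5031, w=(-41.7128−2.263)/6.0663=-7.2492
k=2: b·v=18.4×0.446=8.2064; √(2b)=6.0663; u=(8.2064+23.668)/6.0663=5.2543, w=(8.2064−23.668)/6.0663=-2.5488
k=3: b·v=18.4×(-2.952)=-54.3168; √(2b)=6.0663; u=(-54.3168+(-16.436))/6.0663=-11.6633, w=(-54.3168−(-16.436))/6.0663=-6.2445
k=4: b·v=18.4×3.854=70.9136; √(2b)=6.0663; u=(70.9136+(-36.639))/6.0663=5.6500, w=(70.9136−(-36.639))/6.0663=17.7295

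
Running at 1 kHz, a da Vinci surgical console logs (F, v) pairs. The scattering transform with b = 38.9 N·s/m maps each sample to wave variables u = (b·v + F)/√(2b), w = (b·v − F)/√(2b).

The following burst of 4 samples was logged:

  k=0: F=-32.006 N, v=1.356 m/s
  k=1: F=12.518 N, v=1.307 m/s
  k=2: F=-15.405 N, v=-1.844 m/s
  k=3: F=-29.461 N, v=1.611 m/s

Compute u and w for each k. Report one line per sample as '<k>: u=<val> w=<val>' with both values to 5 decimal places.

0: u=2.35163 w=9.60887
1: u=7.18336 w=4.34495
2: u=-9.87895 w=-6.38592
3: u=3.76477 w=10.44494

k=0: b·v=38.9×1.356=52.74840; √(2b)=8.82043; u=(52.74840+(-32.006))/8.82043=2.35163, w=(52.74840−(-32.006))/8.82043=9.60887
k=1: b·v=38.9×1.307=50.84230; √(2b)=8.82043; u=(50.84230+12.518)/8.82043=7.18336, w=(50.84230−12.518)/8.82043=4.34495
k=2: b·v=38.9×(-1.844)=-71.73160; √(2b)=8.82043; u=(-71.73160+(-15.405))/8.82043=-9.87895, w=(-71.73160−(-15.405))/8.82043=-6.38592
k=3: b·v=38.9×1.611=62.66790; √(2b)=8.82043; u=(62.66790+(-29.461))/8.82043=3.76477, w=(62.66790−(-29.461))/8.82043=10.44494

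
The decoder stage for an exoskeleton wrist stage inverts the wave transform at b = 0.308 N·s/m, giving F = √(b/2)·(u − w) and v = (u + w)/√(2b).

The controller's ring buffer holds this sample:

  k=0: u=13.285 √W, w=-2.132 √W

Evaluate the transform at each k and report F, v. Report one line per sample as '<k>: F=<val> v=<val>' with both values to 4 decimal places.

k=0: u−w=15.4170, u+w=11.1530; √(b/2)=0.3924, √(2b)=0.7849; F=0.3924×15.417=6.0501, v=11.1530/0.7849=14.2102

0: F=6.0501 v=14.2102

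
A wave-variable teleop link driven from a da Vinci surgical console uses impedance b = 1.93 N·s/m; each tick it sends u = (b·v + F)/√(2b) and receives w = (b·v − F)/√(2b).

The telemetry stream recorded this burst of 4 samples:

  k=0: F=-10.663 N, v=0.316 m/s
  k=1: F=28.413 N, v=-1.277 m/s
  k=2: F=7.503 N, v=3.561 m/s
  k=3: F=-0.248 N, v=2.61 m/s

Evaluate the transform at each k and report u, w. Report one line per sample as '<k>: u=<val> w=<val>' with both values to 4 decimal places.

k=0: b·v=1.93×0.316=0.6099; √(2b)=1.9647; u=(0.6099+(-10.663))/1.9647=-5.1169, w=(0.6099−(-10.663))/1.9647=5.7377
k=1: b·v=1.93×(-1.277)=-2.4646; √(2b)=1.9647; u=(-2.4646+28.413)/1.9647=13.2074, w=(-2.4646−28.413)/1.9647=-15.7163
k=2: b·v=1.93×3.561=6.8727; √(2b)=1.9647; u=(6.8727+7.503)/1.9647=7.3171, w=(6.8727−7.503)/1.9647=-0.3208
k=3: b·v=1.93×2.61=5.0373; √(2b)=1.9647; u=(5.0373+(-0.248))/1.9647=2.4377, w=(5.0373−(-0.248))/1.9647=2.6901

0: u=-5.1169 w=5.7377
1: u=13.2074 w=-15.7163
2: u=7.3171 w=-0.3208
3: u=2.4377 w=2.6901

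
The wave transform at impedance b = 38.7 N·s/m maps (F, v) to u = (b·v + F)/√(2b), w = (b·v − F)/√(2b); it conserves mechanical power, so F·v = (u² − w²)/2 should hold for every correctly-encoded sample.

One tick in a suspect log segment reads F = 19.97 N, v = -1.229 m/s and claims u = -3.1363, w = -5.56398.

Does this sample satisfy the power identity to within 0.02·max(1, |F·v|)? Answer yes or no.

F·v = 19.97×(-1.229) = -24.5431 W.
(u² − w²)/2 = (9.8364 − 30.9579)/2 = -10.5607 W.
|Δ| = 13.9824;  2% of max(1, |F·v|) = 0.4909.

no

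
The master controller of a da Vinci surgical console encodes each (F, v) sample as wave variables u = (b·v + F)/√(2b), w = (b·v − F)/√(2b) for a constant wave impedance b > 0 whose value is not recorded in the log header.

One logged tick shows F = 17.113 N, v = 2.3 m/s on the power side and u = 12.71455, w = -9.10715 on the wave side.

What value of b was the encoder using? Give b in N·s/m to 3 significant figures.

u + w = 3.60740;  u + w = √(2b)·v, so √(2b) = 3.60740/2.3 = 1.56843.
b = (√(2b))²/2 = 2.45999/2 = 1.22999.
(Check via u − w = 2F/√(2b): u − w = 21.82170, 2F/√(2b) = 21.82176.)

b = 1.23 N·s/m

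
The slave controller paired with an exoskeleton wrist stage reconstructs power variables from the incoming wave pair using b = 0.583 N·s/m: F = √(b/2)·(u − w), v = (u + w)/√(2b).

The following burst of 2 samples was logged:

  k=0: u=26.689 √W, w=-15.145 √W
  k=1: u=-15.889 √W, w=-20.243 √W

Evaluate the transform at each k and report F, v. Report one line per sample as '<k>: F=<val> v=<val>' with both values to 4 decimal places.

0: F=22.5865 v=10.6907
1: F=2.3508 v=-33.4613

k=0: u−w=41.8340, u+w=11.5440; √(b/2)=0.5399, √(2b)=1.0798; F=0.5399×41.834=22.5865, v=11.5440/1.0798=10.6907
k=1: u−w=4.3540, u+w=-36.1320; √(b/2)=0.5399, √(2b)=1.0798; F=0.5399×4.354=2.3508, v=-36.1320/1.0798=-33.4613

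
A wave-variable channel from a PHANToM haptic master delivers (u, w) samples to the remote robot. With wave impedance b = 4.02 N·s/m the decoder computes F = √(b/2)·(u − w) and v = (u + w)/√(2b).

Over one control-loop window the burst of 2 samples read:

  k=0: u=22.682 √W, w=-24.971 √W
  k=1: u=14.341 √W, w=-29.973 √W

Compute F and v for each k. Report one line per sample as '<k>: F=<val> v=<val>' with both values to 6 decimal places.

0: F=67.559788 v=-0.807268
1: F=62.825938 v=-5.512981

k=0: u−w=47.653000, u+w=-2.289000; √(b/2)=1.417745, √(2b)=2.835489; F=1.417745×47.653=67.559788, v=-2.289000/2.835489=-0.807268
k=1: u−w=44.314000, u+w=-15.632000; √(b/2)=1.417745, √(2b)=2.835489; F=1.417745×44.314=62.825938, v=-15.632000/2.835489=-5.512981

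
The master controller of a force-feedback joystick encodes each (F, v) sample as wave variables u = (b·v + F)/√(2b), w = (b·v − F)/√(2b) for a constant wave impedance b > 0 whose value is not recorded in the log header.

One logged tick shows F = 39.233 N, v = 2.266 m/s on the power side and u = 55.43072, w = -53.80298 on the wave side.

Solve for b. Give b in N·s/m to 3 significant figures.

b = 0.258 N·s/m

u + w = 1.6277;  u + w = √(2b)·v, so √(2b) = 1.6277/2.266 = 0.7183.
b = (√(2b))²/2 = 0.5160/2 = 0.2580.
(Check via u − w = 2F/√(2b): u − w = 109.2337, 2F/√(2b) = 109.2336.)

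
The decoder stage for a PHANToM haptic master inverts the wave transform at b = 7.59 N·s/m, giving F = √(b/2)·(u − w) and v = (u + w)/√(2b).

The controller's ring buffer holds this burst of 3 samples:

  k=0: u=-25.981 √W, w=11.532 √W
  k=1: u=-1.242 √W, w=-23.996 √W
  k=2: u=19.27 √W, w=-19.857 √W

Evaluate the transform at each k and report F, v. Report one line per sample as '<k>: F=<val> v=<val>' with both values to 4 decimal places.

0: F=-73.0782 v=-3.7085
1: F=44.3265 v=-6.4777
2: F=76.2224 v=-0.1507

k=0: u−w=-37.5130, u+w=-14.4490; √(b/2)=1.9481, √(2b)=3.8962; F=1.9481×(-37.513)=-73.0782, v=-14.4490/3.8962=-3.7085
k=1: u−w=22.7540, u+w=-25.2380; √(b/2)=1.9481, √(2b)=3.8962; F=1.9481×22.754=44.3265, v=-25.2380/3.8962=-6.4777
k=2: u−w=39.1270, u+w=-0.5870; √(b/2)=1.9481, √(2b)=3.8962; F=1.9481×39.127=76.2224, v=-0.5870/3.8962=-0.1507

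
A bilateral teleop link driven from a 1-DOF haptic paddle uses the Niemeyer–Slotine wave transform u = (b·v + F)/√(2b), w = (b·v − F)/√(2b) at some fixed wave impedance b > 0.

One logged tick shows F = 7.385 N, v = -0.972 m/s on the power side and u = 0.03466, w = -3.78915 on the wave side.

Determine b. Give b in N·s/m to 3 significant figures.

b = 7.46 N·s/m

u + w = -3.7545;  u + w = √(2b)·v, so √(2b) = -3.7545/(-0.972) = 3.8626.
b = (√(2b))²/2 = 14.9200/2 = 7.4600.
(Check via u − w = 2F/√(2b): u − w = 3.8238, 2F/√(2b) = 3.8238.)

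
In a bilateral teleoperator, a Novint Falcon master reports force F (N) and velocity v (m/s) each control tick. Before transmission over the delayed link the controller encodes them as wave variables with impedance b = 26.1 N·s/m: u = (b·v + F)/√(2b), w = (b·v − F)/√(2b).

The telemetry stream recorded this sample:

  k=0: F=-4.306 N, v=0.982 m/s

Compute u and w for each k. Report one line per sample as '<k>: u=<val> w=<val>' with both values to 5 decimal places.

0: u=2.95146 w=4.14344

k=0: b·v=26.1×0.982=25.63020; √(2b)=7.22496; u=(25.63020+(-4.306))/7.22496=2.95146, w=(25.63020−(-4.306))/7.22496=4.14344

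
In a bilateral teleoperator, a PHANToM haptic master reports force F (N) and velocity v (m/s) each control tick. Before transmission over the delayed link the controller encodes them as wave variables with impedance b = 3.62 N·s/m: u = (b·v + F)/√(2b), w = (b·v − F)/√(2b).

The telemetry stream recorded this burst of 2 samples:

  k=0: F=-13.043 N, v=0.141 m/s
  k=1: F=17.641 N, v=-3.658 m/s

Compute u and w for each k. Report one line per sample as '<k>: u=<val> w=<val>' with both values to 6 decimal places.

k=0: b·v=3.62×0.141=0.510420; √(2b)=2.690725; u=(0.510420+(-13.043))/2.690725=-4.657697, w=(0.510420−(-13.043))/2.690725=5.037089
k=1: b·v=3.62×(-3.658)=-13.241960; √(2b)=2.690725; u=(-13.241960+17.641)/2.690725=1.634890, w=(-13.241960−17.641)/2.690725=-11.477562

0: u=-4.657697 w=5.037089
1: u=1.634890 w=-11.477562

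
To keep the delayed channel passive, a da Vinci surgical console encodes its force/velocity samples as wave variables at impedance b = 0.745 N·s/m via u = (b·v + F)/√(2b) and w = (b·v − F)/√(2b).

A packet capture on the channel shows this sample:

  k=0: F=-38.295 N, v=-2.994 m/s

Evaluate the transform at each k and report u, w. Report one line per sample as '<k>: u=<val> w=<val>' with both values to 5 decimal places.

k=0: b·v=0.745×(-2.994)=-2.23053; √(2b)=1.22066; u=(-2.23053+(-38.295))/1.22066=-33.19981, w=(-2.23053−(-38.295))/1.22066=29.54517

0: u=-33.19981 w=29.54517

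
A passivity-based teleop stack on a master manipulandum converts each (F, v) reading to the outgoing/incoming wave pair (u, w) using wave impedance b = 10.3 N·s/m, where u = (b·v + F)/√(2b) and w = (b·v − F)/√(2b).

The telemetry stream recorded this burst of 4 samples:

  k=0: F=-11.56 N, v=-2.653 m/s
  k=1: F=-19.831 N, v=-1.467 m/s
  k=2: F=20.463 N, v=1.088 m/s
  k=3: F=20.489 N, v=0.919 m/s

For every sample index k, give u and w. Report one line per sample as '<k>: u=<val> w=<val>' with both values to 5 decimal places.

k=0: b·v=10.3×(-2.653)=-27.32590; √(2b)=4.53872; u=(-27.32590+(-11.56))/4.53872=-8.56759, w=(-27.32590−(-11.56))/4.53872=-3.47364
k=1: b·v=10.3×(-1.467)=-15.11010; √(2b)=4.53872; u=(-15.11010+(-19.831))/4.53872=-7.69844, w=(-15.11010−(-19.831))/4.53872=1.04014
k=2: b·v=10.3×1.088=11.20640; √(2b)=4.53872; u=(11.20640+20.463)/4.53872=6.97760, w=(11.20640−20.463)/4.53872=-2.03947
k=3: b·v=10.3×0.919=9.46570; √(2b)=4.53872; u=(9.46570+20.489)/4.53872=6.59981, w=(9.46570−20.489)/4.53872=-2.42872

0: u=-8.56759 w=-3.47364
1: u=-7.69844 w=1.04014
2: u=6.97760 w=-2.03947
3: u=6.59981 w=-2.42872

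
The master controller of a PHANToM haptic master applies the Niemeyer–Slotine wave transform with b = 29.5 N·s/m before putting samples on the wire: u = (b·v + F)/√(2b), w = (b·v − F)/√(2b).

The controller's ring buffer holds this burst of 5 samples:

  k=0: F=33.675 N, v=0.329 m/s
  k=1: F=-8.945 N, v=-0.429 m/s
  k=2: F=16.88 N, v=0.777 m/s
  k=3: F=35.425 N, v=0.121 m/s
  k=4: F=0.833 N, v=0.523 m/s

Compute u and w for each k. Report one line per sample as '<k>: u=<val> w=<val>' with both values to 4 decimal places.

k=0: b·v=29.5×0.329=9.7055; √(2b)=7.6811; u=(9.7055+33.675)/7.6811=5.6477, w=(9.7055−33.675)/7.6811=-3.1206
k=1: b·v=29.5×(-0.429)=-12.6555; √(2b)=7.6811; u=(-12.6555+(-8.945))/7.6811=-2.8121, w=(-12.6555−(-8.945))/7.6811=-0.4831
k=2: b·v=29.5×0.777=22.9215; √(2b)=7.6811; u=(22.9215+16.88)/7.6811=5.1817, w=(22.9215−16.88)/7.6811=0.7865
k=3: b·v=29.5×0.121=3.5695; √(2b)=7.6811; u=(3.5695+35.425)/7.6811=5.0767, w=(3.5695−35.425)/7.6811=-4.1472
k=4: b·v=29.5×0.523=15.4285; √(2b)=7.6811; u=(15.4285+0.833)/7.6811=2.1171, w=(15.4285−0.833)/7.6811=1.9002

0: u=5.6477 w=-3.1206
1: u=-2.8121 w=-0.4831
2: u=5.1817 w=0.7865
3: u=5.0767 w=-4.1472
4: u=2.1171 w=1.9002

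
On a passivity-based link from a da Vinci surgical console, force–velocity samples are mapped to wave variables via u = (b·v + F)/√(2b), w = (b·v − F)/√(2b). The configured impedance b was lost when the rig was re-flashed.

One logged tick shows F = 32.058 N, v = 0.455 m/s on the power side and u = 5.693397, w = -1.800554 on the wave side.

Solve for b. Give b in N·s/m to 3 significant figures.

b = 36.6 N·s/m

u + w = 3.892843;  u + w = √(2b)·v, so √(2b) = 3.892843/0.455 = 8.555699.
b = (√(2b))²/2 = 73.199984/2 = 36.599992.
(Check via u − w = 2F/√(2b): u − w = 7.493951, 2F/√(2b) = 7.493952.)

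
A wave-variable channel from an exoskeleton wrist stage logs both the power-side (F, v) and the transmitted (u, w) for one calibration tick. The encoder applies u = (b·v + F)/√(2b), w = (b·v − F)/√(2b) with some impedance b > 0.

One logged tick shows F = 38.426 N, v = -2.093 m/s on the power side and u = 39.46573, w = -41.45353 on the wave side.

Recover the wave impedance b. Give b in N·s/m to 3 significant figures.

u + w = -1.9878;  u + w = √(2b)·v, so √(2b) = -1.9878/(-2.093) = 0.9497.
b = (√(2b))²/2 = 0.9020/2 = 0.4510.
(Check via u − w = 2F/√(2b): u − w = 80.9193, 2F/√(2b) = 80.9192.)

b = 0.451 N·s/m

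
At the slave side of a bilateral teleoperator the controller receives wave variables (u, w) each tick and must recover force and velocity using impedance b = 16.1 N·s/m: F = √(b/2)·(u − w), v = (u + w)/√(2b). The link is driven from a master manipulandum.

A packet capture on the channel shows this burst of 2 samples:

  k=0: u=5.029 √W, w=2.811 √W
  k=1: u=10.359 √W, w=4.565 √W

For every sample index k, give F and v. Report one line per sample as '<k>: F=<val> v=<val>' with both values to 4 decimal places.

k=0: u−w=2.2180, u+w=7.8400; √(b/2)=2.8373, √(2b)=5.6745; F=2.8373×2.218=6.2930, v=7.8400/5.6745=1.3816
k=1: u−w=5.7940, u+w=14.9240; √(b/2)=2.8373, √(2b)=5.6745; F=2.8373×5.794=16.4390, v=14.9240/5.6745=2.6300

0: F=6.2930 v=1.3816
1: F=16.4390 v=2.6300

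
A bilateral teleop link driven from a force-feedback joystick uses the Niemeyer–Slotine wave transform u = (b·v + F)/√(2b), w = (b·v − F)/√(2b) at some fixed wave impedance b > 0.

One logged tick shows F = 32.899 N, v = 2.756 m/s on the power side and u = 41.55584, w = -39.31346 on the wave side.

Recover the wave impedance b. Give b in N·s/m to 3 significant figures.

u + w = 2.2424;  u + w = √(2b)·v, so √(2b) = 2.2424/2.756 = 0.8136.
b = (√(2b))²/2 = 0.6620/2 = 0.3310.
(Check via u − w = 2F/√(2b): u − w = 80.8693, 2F/√(2b) = 80.8691.)

b = 0.331 N·s/m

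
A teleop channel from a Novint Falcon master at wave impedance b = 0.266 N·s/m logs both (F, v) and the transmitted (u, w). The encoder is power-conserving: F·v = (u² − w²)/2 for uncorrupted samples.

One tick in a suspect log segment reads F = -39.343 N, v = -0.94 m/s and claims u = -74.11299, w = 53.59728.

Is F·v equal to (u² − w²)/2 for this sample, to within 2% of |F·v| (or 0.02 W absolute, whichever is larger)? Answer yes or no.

no

F·v = (-39.343)×(-0.94) = 36.9824 W.
(u² − w²)/2 = (5492.7353 − 2872.6684)/2 = 1310.0334 W.
|Δ| = 1273.0510;  2% of max(1, |F·v|) = 0.7396.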